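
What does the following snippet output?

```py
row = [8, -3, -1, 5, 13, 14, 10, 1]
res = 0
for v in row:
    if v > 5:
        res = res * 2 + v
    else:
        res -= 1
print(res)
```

129

v=8: >5, res = 0*2+8 = 8
v=-3: not >5, res = 8-1 = 7
v=-1: not >5, res = 7-1 = 6
v=5: not >5, res = 6-1 = 5
v=13: >5, res = 5*2+13 = 23
v=14: >5, res = 23*2+14 = 60
v=10: >5, res = 60*2+10 = 130
v=1: not >5, res = 130-1 = 129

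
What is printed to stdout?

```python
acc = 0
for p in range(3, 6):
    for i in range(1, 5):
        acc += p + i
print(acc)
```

p=3,i=1: acc = 0+4 = 4
p=3,i=2: acc = 4+5 = 9
p=3,i=3: acc = 9+6 = 15
p=3,i=4: acc = 15+7 = 22
p=4,i=1: acc = 22+5 = 27
p=4,i=2: acc = 27+6 = 33
p=4,i=3: acc = 33+7 = 40
p=4,i=4: acc = 40+8 = 48
p=5,i=1: acc = 48+6 = 54
p=5,i=2: acc = 54+7 = 61
p=5,i=3: acc = 61+8 = 69
p=5,i=4: acc = 69+9 = 78

78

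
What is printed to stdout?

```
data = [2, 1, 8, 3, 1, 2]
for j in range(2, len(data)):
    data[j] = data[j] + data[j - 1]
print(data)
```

j=2: data[2] = 8+1 = 9 → [2, 1, 9, 3, 1, 2]
j=3: data[3] = 3+9 = 12 → [2, 1, 9, 12, 1, 2]
j=4: data[4] = 1+12 = 13 → [2, 1, 9, 12, 13, 2]
j=5: data[5] = 2+13 = 15 → [2, 1, 9, 12, 13, 15]

[2, 1, 9, 12, 13, 15]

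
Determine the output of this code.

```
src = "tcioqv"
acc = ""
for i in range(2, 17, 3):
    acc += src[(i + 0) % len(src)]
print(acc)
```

i=2: add src[2]='i' → 'i'
i=5: add src[5]='v' → 'iv'
i=8: add src[2]='i' → 'ivi'
i=11: add src[5]='v' → 'iviv'
i=14: add src[2]='i' → 'ivivi'

ivivi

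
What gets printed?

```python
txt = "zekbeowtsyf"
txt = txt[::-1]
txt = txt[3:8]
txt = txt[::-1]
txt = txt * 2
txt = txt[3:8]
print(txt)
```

wtbeo

reverse → 'fystwoebkez'
slice [3:8] → 'twoeb'
reverse → 'beowt'
repeat ×2 → 'beowtbeowt'
slice [3:8] → 'wtbeo'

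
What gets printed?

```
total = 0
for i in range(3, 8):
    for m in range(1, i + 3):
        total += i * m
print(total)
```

800

i=3,m=1: total = 0+3 = 3
i=3,m=2: total = 3+6 = 9
i=3,m=3: total = 9+9 = 18
i=3,m=4: total = 18+12 = 30
i=3,m=5: total = 30+15 = 45
i=4,m=1: total = 45+4 = 49
i=4,m=2: total = 49+8 = 57
i=4,m=3: total = 57+12 = 69
i=4,m=4: total = 69+16 = 85
i=4,m=5: total = 85+20 = 105
i=4,m=6: total = 105+24 = 129
i=5,m=1: total = 129+5 = 134
i=5,m=2: total = 134+10 = 144
i=5,m=3: total = 144+15 = 159
i=5,m=4: total = 159+20 = 179
i=5,m=5: total = 179+25 = 204
i=5,m=6: total = 204+30 = 234
i=5,m=7: total = 234+35 = 269
i=6,m=1: total = 269+6 = 275
i=6,m=2: total = 275+12 = 287
i=6,m=3: total = 287+18 = 305
i=6,m=4: total = 305+24 = 329
i=6,m=5: total = 329+30 = 359
i=6,m=6: total = 359+36 = 395
i=6,m=7: total = 395+42 = 437
i=6,m=8: total = 437+48 = 485
i=7,m=1: total = 485+7 = 492
i=7,m=2: total = 492+14 = 506
i=7,m=3: total = 506+21 = 527
i=7,m=4: total = 527+28 = 555
i=7,m=5: total = 555+35 = 590
i=7,m=6: total = 590+42 = 632
i=7,m=7: total = 632+49 = 681
i=7,m=8: total = 681+56 = 737
i=7,m=9: total = 737+63 = 800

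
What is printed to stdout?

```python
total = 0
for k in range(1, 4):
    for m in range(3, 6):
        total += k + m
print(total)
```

54

k=1,m=3: total = 0+4 = 4
k=1,m=4: total = 4+5 = 9
k=1,m=5: total = 9+6 = 15
k=2,m=3: total = 15+5 = 20
k=2,m=4: total = 20+6 = 26
k=2,m=5: total = 26+7 = 33
k=3,m=3: total = 33+6 = 39
k=3,m=4: total = 39+7 = 46
k=3,m=5: total = 46+8 = 54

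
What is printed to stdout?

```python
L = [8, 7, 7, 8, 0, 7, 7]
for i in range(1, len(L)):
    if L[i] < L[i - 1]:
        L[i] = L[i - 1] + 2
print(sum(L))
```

i=1: 7<8, L[1] = 8+2 = 10 → [8, 10, 7, 8, 0, 7, 7]
i=2: 7<10, L[2] = 10+2 = 12 → [8, 10, 12, 8, 0, 7, 7]
i=3: 8<12, L[3] = 12+2 = 14 → [8, 10, 12, 14, 0, 7, 7]
i=4: 0<14, L[4] = 14+2 = 16 → [8, 10, 12, 14, 16, 7, 7]
i=5: 7<16, L[5] = 16+2 = 18 → [8, 10, 12, 14, 16, 18, 7]
i=6: 7<18, L[6] = 18+2 = 20 → [8, 10, 12, 14, 16, 18, 20]
sum = 98

98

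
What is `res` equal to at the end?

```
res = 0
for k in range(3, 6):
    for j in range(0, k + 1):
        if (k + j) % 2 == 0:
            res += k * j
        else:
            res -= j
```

k=3,j=0: odd sum, res = 0-0 = 0
k=3,j=1: even sum, res = 0+3 = 3
k=3,j=2: odd sum, res = 3-2 = 1
k=3,j=3: even sum, res = 1+9 = 10
k=4,j=0: even sum, res = 10+0 = 10
k=4,j=1: odd sum, res = 10-1 = 9
k=4,j=2: even sum, res = 9+8 = 17
k=4,j=3: odd sum, res = 17-3 = 14
k=4,j=4: even sum, res = 14+16 = 30
k=5,j=0: odd sum, res = 30-0 = 30
k=5,j=1: even sum, res = 30+5 = 35
k=5,j=2: odd sum, res = 35-2 = 33
k=5,j=3: even sum, res = 33+15 = 48
k=5,j=4: odd sum, res = 48-4 = 44
k=5,j=5: even sum, res = 44+25 = 69

69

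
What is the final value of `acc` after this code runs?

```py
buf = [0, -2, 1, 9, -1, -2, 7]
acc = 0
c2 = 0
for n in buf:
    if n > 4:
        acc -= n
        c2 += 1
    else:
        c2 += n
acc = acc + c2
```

n=0: not >4; c2=0
n=-2: not >4; c2=-2
n=1: not >4; c2=-1
n=9: >4, acc = 0-9 = -9; c2=0
n=-1: not >4; c2=-1
n=-2: not >4; c2=-3
n=7: >4, acc = (-9)-7 = -16; c2=-2
acc+c2 = (-16)+(-2) = -18

-18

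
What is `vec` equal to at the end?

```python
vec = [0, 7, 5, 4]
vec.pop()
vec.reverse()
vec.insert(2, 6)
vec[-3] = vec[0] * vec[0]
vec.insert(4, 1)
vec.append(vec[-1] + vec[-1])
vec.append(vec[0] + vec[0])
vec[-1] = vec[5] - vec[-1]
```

[5, 25, 6, 0, 1, 2, -8]

pop() removes 4 → [0, 7, 5]
reverse → [5, 7, 0]
insert 6 at 2 → [5, 7, 6, 0]
vec[-3] = vec[0]*vec[0] = 5*5 = 25 → [5, 25, 6, 0]
insert 1 at 4 → [5, 25, 6, 0, 1]
append vec[-1]+vec[-1] = 1+1 = 2 → [5, 25, 6, 0, 1, 2]
append vec[0]+vec[0] = 5+5 = 10 → [5, 25, 6, 0, 1, 2, 10]
vec[-1] = vec[5]-vec[-1] = 2-10 = -8 → [5, 25, 6, 0, 1, 2, -8]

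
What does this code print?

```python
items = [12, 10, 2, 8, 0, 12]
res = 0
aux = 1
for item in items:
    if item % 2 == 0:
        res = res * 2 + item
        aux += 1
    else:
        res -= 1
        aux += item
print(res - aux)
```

item=12: even, res = 0*2+12 = 12; aux=2
item=10: even, res = 12*2+10 = 34; aux=3
item=2: even, res = 34*2+2 = 70; aux=4
item=8: even, res = 70*2+8 = 148; aux=5
item=0: even, res = 148*2+0 = 296; aux=6
item=12: even, res = 296*2+12 = 604; aux=7
res-aux = 604-7 = 597

597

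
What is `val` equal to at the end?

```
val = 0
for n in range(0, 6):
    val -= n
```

-15

n=0: val = 0-0 = 0
n=1: val = 0-1 = -1
n=2: val = (-1)-2 = -3
n=3: val = (-3)-3 = -6
n=4: val = (-6)-4 = -10
n=5: val = (-10)-5 = -15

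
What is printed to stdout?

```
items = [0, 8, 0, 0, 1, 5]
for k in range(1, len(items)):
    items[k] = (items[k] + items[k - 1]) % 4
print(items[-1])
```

2

k=1: items[1] = (8+0)%4 = 0 → [0, 0, 0, 0, 1, 5]
k=2: items[2] = (0+0)%4 = 0 → [0, 0, 0, 0, 1, 5]
k=3: items[3] = (0+0)%4 = 0 → [0, 0, 0, 0, 1, 5]
k=4: items[4] = (1+0)%4 = 1 → [0, 0, 0, 0, 1, 5]
k=5: items[5] = (5+1)%4 = 2 → [0, 0, 0, 0, 1, 2]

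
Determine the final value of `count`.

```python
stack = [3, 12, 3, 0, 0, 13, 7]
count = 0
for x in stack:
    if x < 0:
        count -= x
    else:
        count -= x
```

-38

x=3: not <0, count = 0-3 = -3
x=12: not <0, count = (-3)-12 = -15
x=3: not <0, count = (-15)-3 = -18
x=0: not <0, count = (-18)-0 = -18
x=0: not <0, count = (-18)-0 = -18
x=13: not <0, count = (-18)-13 = -31
x=7: not <0, count = (-31)-7 = -38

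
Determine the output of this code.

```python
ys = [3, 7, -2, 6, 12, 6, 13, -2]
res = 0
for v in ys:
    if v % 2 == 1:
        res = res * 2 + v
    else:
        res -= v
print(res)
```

-3

v=3: odd, res = 0*2+3 = 3
v=7: odd, res = 3*2+7 = 13
v=-2: not odd, res = 13-(-2) = 15
v=6: not odd, res = 15-6 = 9
v=12: not odd, res = 9-12 = -3
v=6: not odd, res = (-3)-6 = -9
v=13: odd, res = (-9)*2+13 = -5
v=-2: not odd, res = (-5)-(-2) = -3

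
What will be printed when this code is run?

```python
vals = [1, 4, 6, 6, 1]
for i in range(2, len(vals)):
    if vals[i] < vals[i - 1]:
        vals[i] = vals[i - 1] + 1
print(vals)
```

[1, 4, 6, 6, 7]

i=2: 6>=4, unchanged → [1, 4, 6, 6, 1]
i=3: 6>=6, unchanged → [1, 4, 6, 6, 1]
i=4: 1<6, vals[4] = 6+1 = 7 → [1, 4, 6, 6, 7]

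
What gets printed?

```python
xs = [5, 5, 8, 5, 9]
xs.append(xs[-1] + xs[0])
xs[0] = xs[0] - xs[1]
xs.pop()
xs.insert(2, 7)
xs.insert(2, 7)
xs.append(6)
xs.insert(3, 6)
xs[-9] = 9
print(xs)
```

[9, 5, 7, 6, 7, 8, 5, 9, 6]

append xs[-1]+xs[0] = 9+5 = 14 → [5, 5, 8, 5, 9, 14]
xs[0] = xs[0]-xs[1] = 5-5 = 0 → [0, 5, 8, 5, 9, 14]
pop() removes 14 → [0, 5, 8, 5, 9]
insert 7 at 2 → [0, 5, 7, 8, 5, 9]
insert 7 at 2 → [0, 5, 7, 7, 8, 5, 9]
append 6 → [0, 5, 7, 7, 8, 5, 9, 6]
insert 6 at 3 → [0, 5, 7, 6, 7, 8, 5, 9, 6]
xs[-9] = 9 → [9, 5, 7, 6, 7, 8, 5, 9, 6]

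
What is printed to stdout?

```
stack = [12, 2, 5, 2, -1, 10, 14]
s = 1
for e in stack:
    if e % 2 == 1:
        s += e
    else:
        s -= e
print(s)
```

e=12: not odd, s = 1-12 = -11
e=2: not odd, s = (-11)-2 = -13
e=5: odd, s = (-13)+5 = -8
e=2: not odd, s = (-8)-2 = -10
e=-1: odd, s = (-10)+(-1) = -11
e=10: not odd, s = (-11)-10 = -21
e=14: not odd, s = (-21)-14 = -35

-35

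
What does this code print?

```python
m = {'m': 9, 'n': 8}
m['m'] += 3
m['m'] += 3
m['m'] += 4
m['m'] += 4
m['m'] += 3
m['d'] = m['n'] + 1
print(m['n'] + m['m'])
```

34

m['m'] = 9+3 = 12 → {'m': 12, 'n': 8}
m['m'] = 12+3 = 15 → {'m': 15, 'n': 8}
m['m'] = 15+4 = 19 → {'m': 19, 'n': 8}
m['m'] = 19+4 = 23 → {'m': 23, 'n': 8}
m['m'] = 23+3 = 26 → {'m': 26, 'n': 8}
m['d'] = m['n']+1 = 9 → {'m': 26, 'n': 8, 'd': 9}
m['n']+m['m'] = 8+26 = 34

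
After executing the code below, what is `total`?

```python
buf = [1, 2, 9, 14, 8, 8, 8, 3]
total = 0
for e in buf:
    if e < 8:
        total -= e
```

e=1: <8, total = 0-1 = -1
e=2: <8, total = (-1)-2 = -3
e=9: not <8
e=14: not <8
e=8: not <8
e=8: not <8
e=8: not <8
e=3: <8, total = (-3)-3 = -6

-6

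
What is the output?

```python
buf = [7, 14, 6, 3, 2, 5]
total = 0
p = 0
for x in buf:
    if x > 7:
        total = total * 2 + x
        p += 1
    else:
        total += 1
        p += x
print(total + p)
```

x=7: not >7, total = 0+1 = 1; p=7
x=14: >7, total = 1*2+14 = 16; p=8
x=6: not >7, total = 16+1 = 17; p=14
x=3: not >7, total = 17+1 = 18; p=17
x=2: not >7, total = 18+1 = 19; p=19
x=5: not >7, total = 19+1 = 20; p=24
total+p = 20+24 = 44

44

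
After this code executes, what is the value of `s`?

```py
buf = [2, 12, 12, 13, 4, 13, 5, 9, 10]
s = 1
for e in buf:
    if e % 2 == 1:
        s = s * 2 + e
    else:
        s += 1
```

248

e=2: not odd, s = 1+1 = 2
e=12: not odd, s = 2+1 = 3
e=12: not odd, s = 3+1 = 4
e=13: odd, s = 4*2+13 = 21
e=4: not odd, s = 21+1 = 22
e=13: odd, s = 22*2+13 = 57
e=5: odd, s = 57*2+5 = 119
e=9: odd, s = 119*2+9 = 247
e=10: not odd, s = 247+1 = 248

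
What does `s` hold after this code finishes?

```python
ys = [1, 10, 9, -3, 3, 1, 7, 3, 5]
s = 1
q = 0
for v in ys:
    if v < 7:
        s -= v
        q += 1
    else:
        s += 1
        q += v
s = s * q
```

-192

v=1: <7, s = 1-1 = 0; q=1
v=10: not <7, s = 0+1 = 1; q=11
v=9: not <7, s = 1+1 = 2; q=20
v=-3: <7, s = 2-(-3) = 5; q=21
v=3: <7, s = 5-3 = 2; q=22
v=1: <7, s = 2-1 = 1; q=23
v=7: not <7, s = 1+1 = 2; q=30
v=3: <7, s = 2-3 = -1; q=31
v=5: <7, s = (-1)-5 = -6; q=32
s*q = (-6)*32 = -192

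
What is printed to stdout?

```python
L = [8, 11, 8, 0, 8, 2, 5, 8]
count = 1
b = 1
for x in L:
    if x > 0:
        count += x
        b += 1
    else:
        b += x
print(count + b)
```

59

x=8: >0, count = 1+8 = 9; b=2
x=11: >0, count = 9+11 = 20; b=3
x=8: >0, count = 20+8 = 28; b=4
x=0: not >0; b=4
x=8: >0, count = 28+8 = 36; b=5
x=2: >0, count = 36+2 = 38; b=6
x=5: >0, count = 38+5 = 43; b=7
x=8: >0, count = 43+8 = 51; b=8
count+b = 51+8 = 59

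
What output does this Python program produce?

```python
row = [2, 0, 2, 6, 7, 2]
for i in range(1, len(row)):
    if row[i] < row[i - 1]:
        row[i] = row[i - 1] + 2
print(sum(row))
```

i=1: 0<2, row[1] = 2+2 = 4 → [2, 4, 2, 6, 7, 2]
i=2: 2<4, row[2] = 4+2 = 6 → [2, 4, 6, 6, 7, 2]
i=3: 6>=6, unchanged → [2, 4, 6, 6, 7, 2]
i=4: 7>=6, unchanged → [2, 4, 6, 6, 7, 2]
i=5: 2<7, row[5] = 7+2 = 9 → [2, 4, 6, 6, 7, 9]
sum = 34

34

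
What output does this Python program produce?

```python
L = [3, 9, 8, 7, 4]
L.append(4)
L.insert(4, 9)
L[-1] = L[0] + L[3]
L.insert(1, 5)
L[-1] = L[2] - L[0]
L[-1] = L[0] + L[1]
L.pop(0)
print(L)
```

[5, 9, 8, 7, 9, 4, 8]

append 4 → [3, 9, 8, 7, 4, 4]
insert 9 at 4 → [3, 9, 8, 7, 9, 4, 4]
L[-1] = L[0]+L[3] = 3+7 = 10 → [3, 9, 8, 7, 9, 4, 10]
insert 5 at 1 → [3, 5, 9, 8, 7, 9, 4, 10]
L[-1] = L[2]-L[0] = 9-3 = 6 → [3, 5, 9, 8, 7, 9, 4, 6]
L[-1] = L[0]+L[1] = 3+5 = 8 → [3, 5, 9, 8, 7, 9, 4, 8]
pop(0) removes 3 → [5, 9, 8, 7, 9, 4, 8]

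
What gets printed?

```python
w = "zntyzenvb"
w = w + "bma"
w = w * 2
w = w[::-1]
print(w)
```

+ 'bma' → 'zntyzenvbbma'
repeat ×2 → 'zntyzenvbbmazntyzenvbbma'
reverse → 'ambbvnezytnzambbvnezytnz'

ambbvnezytnzambbvnezytnz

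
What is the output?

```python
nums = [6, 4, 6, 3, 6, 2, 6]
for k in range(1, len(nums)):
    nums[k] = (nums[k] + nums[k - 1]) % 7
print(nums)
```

[6, 3, 2, 5, 4, 6, 5]

k=1: nums[1] = (4+6)%7 = 3 → [6, 3, 6, 3, 6, 2, 6]
k=2: nums[2] = (6+3)%7 = 2 → [6, 3, 2, 3, 6, 2, 6]
k=3: nums[3] = (3+2)%7 = 5 → [6, 3, 2, 5, 6, 2, 6]
k=4: nums[4] = (6+5)%7 = 4 → [6, 3, 2, 5, 4, 2, 6]
k=5: nums[5] = (2+4)%7 = 6 → [6, 3, 2, 5, 4, 6, 6]
k=6: nums[6] = (6+6)%7 = 5 → [6, 3, 2, 5, 4, 6, 5]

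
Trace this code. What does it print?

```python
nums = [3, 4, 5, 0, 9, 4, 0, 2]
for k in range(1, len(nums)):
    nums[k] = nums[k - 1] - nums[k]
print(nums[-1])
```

-21

k=1: nums[1] = 3-4 = -1 → [3, -1, 5, 0, 9, 4, 0, 2]
k=2: nums[2] = (-1)-5 = -6 → [3, -1, -6, 0, 9, 4, 0, 2]
k=3: nums[3] = (-6)-0 = -6 → [3, -1, -6, -6, 9, 4, 0, 2]
k=4: nums[4] = (-6)-9 = -15 → [3, -1, -6, -6, -15, 4, 0, 2]
k=5: nums[5] = (-15)-4 = -19 → [3, -1, -6, -6, -15, -19, 0, 2]
k=6: nums[6] = (-19)-0 = -19 → [3, -1, -6, -6, -15, -19, -19, 2]
k=7: nums[7] = (-19)-2 = -21 → [3, -1, -6, -6, -15, -19, -19, -21]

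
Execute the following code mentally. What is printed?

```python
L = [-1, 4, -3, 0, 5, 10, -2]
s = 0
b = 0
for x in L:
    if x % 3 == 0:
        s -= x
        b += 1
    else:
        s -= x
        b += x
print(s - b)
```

-31

x=-1: not %3==0, s = 0-(-1) = 1; b=-1
x=4: not %3==0, s = 1-4 = -3; b=3
x=-3: %3==0, s = (-3)-(-3) = 0; b=4
x=0: %3==0, s = 0-0 = 0; b=5
x=5: not %3==0, s = 0-5 = -5; b=10
x=10: not %3==0, s = (-5)-10 = -15; b=20
x=-2: not %3==0, s = (-15)-(-2) = -13; b=18
s-b = (-13)-18 = -31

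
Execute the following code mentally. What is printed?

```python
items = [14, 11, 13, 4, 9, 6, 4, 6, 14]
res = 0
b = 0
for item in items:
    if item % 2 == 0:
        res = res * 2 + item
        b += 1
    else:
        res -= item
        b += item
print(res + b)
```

item=14: even, res = 0*2+14 = 14; b=1
item=11: not even, res = 14-11 = 3; b=12
item=13: not even, res = 3-13 = -10; b=25
item=4: even, res = (-10)*2+4 = -16; b=26
item=9: not even, res = (-16)-9 = -25; b=35
item=6: even, res = (-25)*2+6 = -44; b=36
item=4: even, res = (-44)*2+4 = -84; b=37
item=6: even, res = (-84)*2+6 = -162; b=38
item=14: even, res = (-162)*2+14 = -310; b=39
res+b = (-310)+39 = -271

-271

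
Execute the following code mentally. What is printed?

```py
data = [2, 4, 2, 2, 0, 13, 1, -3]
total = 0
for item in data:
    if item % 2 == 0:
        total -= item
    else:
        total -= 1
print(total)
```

-13

item=2: even, total = 0-2 = -2
item=4: even, total = (-2)-4 = -6
item=2: even, total = (-6)-2 = -8
item=2: even, total = (-8)-2 = -10
item=0: even, total = (-10)-0 = -10
item=13: not even, total = (-10)-1 = -11
item=1: not even, total = (-11)-1 = -12
item=-3: not even, total = (-12)-1 = -13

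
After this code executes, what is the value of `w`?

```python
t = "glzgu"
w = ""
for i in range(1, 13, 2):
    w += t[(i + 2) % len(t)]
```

'ggzulg'

i=1: add t[3]='g' → 'g'
i=3: add t[0]='g' → 'gg'
i=5: add t[2]='z' → 'ggz'
i=7: add t[4]='u' → 'ggzu'
i=9: add t[1]='l' → 'ggzul'
i=11: add t[3]='g' → 'ggzulg'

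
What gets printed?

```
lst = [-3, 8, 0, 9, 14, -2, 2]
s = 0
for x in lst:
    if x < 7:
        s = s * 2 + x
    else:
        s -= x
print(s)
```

x=-3: <7, s = 0*2+(-3) = -3
x=8: not <7, s = (-3)-8 = -11
x=0: <7, s = (-11)*2+0 = -22
x=9: not <7, s = (-22)-9 = -31
x=14: not <7, s = (-31)-14 = -45
x=-2: <7, s = (-45)*2+(-2) = -92
x=2: <7, s = (-92)*2+2 = -182

-182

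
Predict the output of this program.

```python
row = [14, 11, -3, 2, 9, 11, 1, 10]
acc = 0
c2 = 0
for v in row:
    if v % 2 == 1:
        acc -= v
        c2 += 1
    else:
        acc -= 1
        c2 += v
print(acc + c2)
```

v=14: not odd, acc = 0-1 = -1; c2=14
v=11: odd, acc = (-1)-11 = -12; c2=15
v=-3: odd, acc = (-12)-(-3) = -9; c2=16
v=2: not odd, acc = (-9)-1 = -10; c2=18
v=9: odd, acc = (-10)-9 = -19; c2=19
v=11: odd, acc = (-19)-11 = -30; c2=20
v=1: odd, acc = (-30)-1 = -31; c2=21
v=10: not odd, acc = (-31)-1 = -32; c2=31
acc+c2 = (-32)+31 = -1

-1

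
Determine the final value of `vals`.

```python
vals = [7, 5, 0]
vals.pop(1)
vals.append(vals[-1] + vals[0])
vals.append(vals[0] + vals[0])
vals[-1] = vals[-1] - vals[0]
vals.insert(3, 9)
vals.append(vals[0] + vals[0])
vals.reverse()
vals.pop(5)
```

[14, 7, 9, 7, 0]

pop(1) removes 5 → [7, 0]
append vals[-1]+vals[0] = 0+7 = 7 → [7, 0, 7]
append vals[0]+vals[0] = 7+7 = 14 → [7, 0, 7, 14]
vals[-1] = vals[-1]-vals[0] = 14-7 = 7 → [7, 0, 7, 7]
insert 9 at 3 → [7, 0, 7, 9, 7]
append vals[0]+vals[0] = 7+7 = 14 → [7, 0, 7, 9, 7, 14]
reverse → [14, 7, 9, 7, 0, 7]
pop(5) removes 7 → [14, 7, 9, 7, 0]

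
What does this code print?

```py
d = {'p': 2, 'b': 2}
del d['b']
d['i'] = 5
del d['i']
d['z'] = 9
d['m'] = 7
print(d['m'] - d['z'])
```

-2

del 'b' → {'p': 2}
d['i'] = 5 → {'p': 2, 'i': 5}
del 'i' → {'p': 2}
d['z'] = 9 → {'p': 2, 'z': 9}
d['m'] = 7 → {'p': 2, 'z': 9, 'm': 7}
d['m']-d['z'] = 7-9 = -2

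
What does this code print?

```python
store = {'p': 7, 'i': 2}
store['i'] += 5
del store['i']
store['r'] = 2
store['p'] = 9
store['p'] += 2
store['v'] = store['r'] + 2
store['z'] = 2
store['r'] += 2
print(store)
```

{'p': 11, 'r': 4, 'v': 4, 'z': 2}

store['i'] = 2+5 = 7 → {'p': 7, 'i': 7}
del 'i' → {'p': 7}
store['r'] = 2 → {'p': 7, 'r': 2}
store['p'] = 9 → {'p': 9, 'r': 2}
store['p'] = 9+2 = 11 → {'p': 11, 'r': 2}
store['v'] = store['r']+2 = 4 → {'p': 11, 'r': 2, 'v': 4}
store['z'] = 2 → {'p': 11, 'r': 2, 'v': 4, 'z': 2}
store['r'] = 2+2 = 4 → {'p': 11, 'r': 4, 'v': 4, 'z': 2}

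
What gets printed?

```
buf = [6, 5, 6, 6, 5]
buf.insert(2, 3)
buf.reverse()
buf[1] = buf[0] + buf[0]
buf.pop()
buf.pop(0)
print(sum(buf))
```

24

insert 3 at 2 → [6, 5, 3, 6, 6, 5]
reverse → [5, 6, 6, 3, 5, 6]
buf[1] = buf[0]+buf[0] = 5+5 = 10 → [5, 10, 6, 3, 5, 6]
pop() removes 6 → [5, 10, 6, 3, 5]
pop(0) removes 5 → [10, 6, 3, 5]
sum = 24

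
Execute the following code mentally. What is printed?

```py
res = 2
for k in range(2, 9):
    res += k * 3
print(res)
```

107

k=2: res = 2+2*3 = 8
k=3: res = 8+3*3 = 17
k=4: res = 17+4*3 = 29
k=5: res = 29+5*3 = 44
k=6: res = 44+6*3 = 62
k=7: res = 62+7*3 = 83
k=8: res = 83+8*3 = 107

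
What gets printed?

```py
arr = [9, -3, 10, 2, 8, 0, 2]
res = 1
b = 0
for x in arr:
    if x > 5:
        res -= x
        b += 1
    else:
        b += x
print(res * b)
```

-104

x=9: >5, res = 1-9 = -8; b=1
x=-3: not >5; b=-2
x=10: >5, res = (-8)-10 = -18; b=-1
x=2: not >5; b=1
x=8: >5, res = (-18)-8 = -26; b=2
x=0: not >5; b=2
x=2: not >5; b=4
res*b = (-26)*4 = -104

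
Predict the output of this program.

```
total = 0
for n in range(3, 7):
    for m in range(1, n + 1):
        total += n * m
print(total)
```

259

n=3,m=1: total = 0+3 = 3
n=3,m=2: total = 3+6 = 9
n=3,m=3: total = 9+9 = 18
n=4,m=1: total = 18+4 = 22
n=4,m=2: total = 22+8 = 30
n=4,m=3: total = 30+12 = 42
n=4,m=4: total = 42+16 = 58
n=5,m=1: total = 58+5 = 63
n=5,m=2: total = 63+10 = 73
n=5,m=3: total = 73+15 = 88
n=5,m=4: total = 88+20 = 108
n=5,m=5: total = 108+25 = 133
n=6,m=1: total = 133+6 = 139
n=6,m=2: total = 139+12 = 151
n=6,m=3: total = 151+18 = 169
n=6,m=4: total = 169+24 = 193
n=6,m=5: total = 193+30 = 223
n=6,m=6: total = 223+36 = 259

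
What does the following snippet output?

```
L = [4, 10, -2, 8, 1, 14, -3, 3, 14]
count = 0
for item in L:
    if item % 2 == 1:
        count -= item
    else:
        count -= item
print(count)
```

item=4: not odd, count = 0-4 = -4
item=10: not odd, count = (-4)-10 = -14
item=-2: not odd, count = (-14)-(-2) = -12
item=8: not odd, count = (-12)-8 = -20
item=1: odd, count = (-20)-1 = -21
item=14: not odd, count = (-21)-14 = -35
item=-3: odd, count = (-35)-(-3) = -32
item=3: odd, count = (-32)-3 = -35
item=14: not odd, count = (-35)-14 = -49

-49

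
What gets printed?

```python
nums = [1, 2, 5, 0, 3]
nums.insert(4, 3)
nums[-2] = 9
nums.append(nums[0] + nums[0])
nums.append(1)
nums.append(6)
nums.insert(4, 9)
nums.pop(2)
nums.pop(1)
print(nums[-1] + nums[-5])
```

insert 3 at 4 → [1, 2, 5, 0, 3, 3]
nums[-2] = 9 → [1, 2, 5, 0, 9, 3]
append nums[0]+nums[0] = 1+1 = 2 → [1, 2, 5, 0, 9, 3, 2]
append 1 → [1, 2, 5, 0, 9, 3, 2, 1]
append 6 → [1, 2, 5, 0, 9, 3, 2, 1, 6]
insert 9 at 4 → [1, 2, 5, 0, 9, 9, 3, 2, 1, 6]
pop(2) removes 5 → [1, 2, 0, 9, 9, 3, 2, 1, 6]
pop(1) removes 2 → [1, 0, 9, 9, 3, 2, 1, 6]
nums[-1]+nums[-5] = 6+9 = 15

15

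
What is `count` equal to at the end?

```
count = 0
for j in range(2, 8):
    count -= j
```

j=2: count = 0-2 = -2
j=3: count = (-2)-3 = -5
j=4: count = (-5)-4 = -9
j=5: count = (-9)-5 = -14
j=6: count = (-14)-6 = -20
j=7: count = (-20)-7 = -27

-27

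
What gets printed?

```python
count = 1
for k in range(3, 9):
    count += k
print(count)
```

k=3: count = 1+3 = 4
k=4: count = 4+4 = 8
k=5: count = 8+5 = 13
k=6: count = 13+6 = 19
k=7: count = 19+7 = 26
k=8: count = 26+8 = 34

34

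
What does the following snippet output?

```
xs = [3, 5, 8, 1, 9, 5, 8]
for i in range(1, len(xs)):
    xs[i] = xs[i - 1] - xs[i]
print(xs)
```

[3, -2, -10, -11, -20, -25, -33]

i=1: xs[1] = 3-5 = -2 → [3, -2, 8, 1, 9, 5, 8]
i=2: xs[2] = (-2)-8 = -10 → [3, -2, -10, 1, 9, 5, 8]
i=3: xs[3] = (-10)-1 = -11 → [3, -2, -10, -11, 9, 5, 8]
i=4: xs[4] = (-11)-9 = -20 → [3, -2, -10, -11, -20, 5, 8]
i=5: xs[5] = (-20)-5 = -25 → [3, -2, -10, -11, -20, -25, 8]
i=6: xs[6] = (-25)-8 = -33 → [3, -2, -10, -11, -20, -25, -33]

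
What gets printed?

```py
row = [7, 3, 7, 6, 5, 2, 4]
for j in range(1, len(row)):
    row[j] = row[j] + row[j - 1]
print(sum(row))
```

j=1: row[1] = 3+7 = 10 → [7, 10, 7, 6, 5, 2, 4]
j=2: row[2] = 7+10 = 17 → [7, 10, 17, 6, 5, 2, 4]
j=3: row[3] = 6+17 = 23 → [7, 10, 17, 23, 5, 2, 4]
j=4: row[4] = 5+23 = 28 → [7, 10, 17, 23, 28, 2, 4]
j=5: row[5] = 2+28 = 30 → [7, 10, 17, 23, 28, 30, 4]
j=6: row[6] = 4+30 = 34 → [7, 10, 17, 23, 28, 30, 34]
sum = 149

149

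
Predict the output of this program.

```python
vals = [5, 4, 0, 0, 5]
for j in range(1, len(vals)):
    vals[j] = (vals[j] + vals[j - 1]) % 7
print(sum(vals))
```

11

j=1: vals[1] = (4+5)%7 = 2 → [5, 2, 0, 0, 5]
j=2: vals[2] = (0+2)%7 = 2 → [5, 2, 2, 0, 5]
j=3: vals[3] = (0+2)%7 = 2 → [5, 2, 2, 2, 5]
j=4: vals[4] = (5+2)%7 = 0 → [5, 2, 2, 2, 0]
sum = 11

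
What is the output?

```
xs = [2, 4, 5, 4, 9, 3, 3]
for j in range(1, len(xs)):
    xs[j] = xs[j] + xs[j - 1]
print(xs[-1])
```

j=1: xs[1] = 4+2 = 6 → [2, 6, 5, 4, 9, 3, 3]
j=2: xs[2] = 5+6 = 11 → [2, 6, 11, 4, 9, 3, 3]
j=3: xs[3] = 4+11 = 15 → [2, 6, 11, 15, 9, 3, 3]
j=4: xs[4] = 9+15 = 24 → [2, 6, 11, 15, 24, 3, 3]
j=5: xs[5] = 3+24 = 27 → [2, 6, 11, 15, 24, 27, 3]
j=6: xs[6] = 3+27 = 30 → [2, 6, 11, 15, 24, 27, 30]

30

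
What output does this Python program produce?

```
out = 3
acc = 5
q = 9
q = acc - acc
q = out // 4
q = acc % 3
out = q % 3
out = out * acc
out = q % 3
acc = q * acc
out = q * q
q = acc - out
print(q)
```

q = 5-5 = 0
q = 3//4 = 0
q = 5%3 = 2
out = 2%3 = 2
out = 2*5 = 10
out = 2%3 = 2
acc = 2*5 = 10
out = 2*2 = 4
q = 10-4 = 6

6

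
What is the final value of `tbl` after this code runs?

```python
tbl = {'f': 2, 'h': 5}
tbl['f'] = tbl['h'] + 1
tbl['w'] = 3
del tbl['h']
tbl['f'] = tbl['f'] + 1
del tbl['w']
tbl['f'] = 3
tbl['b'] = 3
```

{'f': 3, 'b': 3}

tbl['f'] = tbl['h']+1 = 6 → {'f': 6, 'h': 5}
tbl['w'] = 3 → {'f': 6, 'h': 5, 'w': 3}
del 'h' → {'f': 6, 'w': 3}
tbl['f'] = tbl['f']+1 = 7 → {'f': 7, 'w': 3}
del 'w' → {'f': 7}
tbl['f'] = 3 → {'f': 3}
tbl['b'] = 3 → {'f': 3, 'b': 3}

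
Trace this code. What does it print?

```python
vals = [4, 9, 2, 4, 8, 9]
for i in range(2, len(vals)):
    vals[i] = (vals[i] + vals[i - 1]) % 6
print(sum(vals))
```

i=2: vals[2] = (2+9)%6 = 5 → [4, 9, 5, 4, 8, 9]
i=3: vals[3] = (4+5)%6 = 3 → [4, 9, 5, 3, 8, 9]
i=4: vals[4] = (8+3)%6 = 5 → [4, 9, 5, 3, 5, 9]
i=5: vals[5] = (9+5)%6 = 2 → [4, 9, 5, 3, 5, 2]
sum = 28

28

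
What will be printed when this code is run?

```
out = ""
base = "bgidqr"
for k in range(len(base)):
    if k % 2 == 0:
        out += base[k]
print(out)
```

biq

k=0: add 'b' → 'b'
k=1: skip
k=2: add 'i' → 'bi'
k=3: skip
k=4: add 'q' → 'biq'
k=5: skip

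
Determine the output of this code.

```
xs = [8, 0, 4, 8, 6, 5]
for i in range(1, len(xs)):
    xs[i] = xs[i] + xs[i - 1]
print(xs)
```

i=1: xs[1] = 0+8 = 8 → [8, 8, 4, 8, 6, 5]
i=2: xs[2] = 4+8 = 12 → [8, 8, 12, 8, 6, 5]
i=3: xs[3] = 8+12 = 20 → [8, 8, 12, 20, 6, 5]
i=4: xs[4] = 6+20 = 26 → [8, 8, 12, 20, 26, 5]
i=5: xs[5] = 5+26 = 31 → [8, 8, 12, 20, 26, 31]

[8, 8, 12, 20, 26, 31]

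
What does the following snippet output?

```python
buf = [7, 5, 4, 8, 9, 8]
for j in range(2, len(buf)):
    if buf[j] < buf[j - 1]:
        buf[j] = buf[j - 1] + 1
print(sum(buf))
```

45

j=2: 4<5, buf[2] = 5+1 = 6 → [7, 5, 6, 8, 9, 8]
j=3: 8>=6, unchanged → [7, 5, 6, 8, 9, 8]
j=4: 9>=8, unchanged → [7, 5, 6, 8, 9, 8]
j=5: 8<9, buf[5] = 9+1 = 10 → [7, 5, 6, 8, 9, 10]
sum = 45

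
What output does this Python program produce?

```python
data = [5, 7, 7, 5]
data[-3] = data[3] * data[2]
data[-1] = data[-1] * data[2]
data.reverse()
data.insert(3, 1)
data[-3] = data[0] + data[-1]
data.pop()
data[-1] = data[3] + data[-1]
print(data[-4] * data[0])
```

data[-3] = data[3]*data[2] = 5*7 = 35 → [5, 35, 7, 5]
data[-1] = data[-1]*data[2] = 5*7 = 35 → [5, 35, 7, 35]
reverse → [35, 7, 35, 5]
insert 1 at 3 → [35, 7, 35, 1, 5]
data[-3] = data[0]+data[-1] = 35+5 = 40 → [35, 7, 40, 1, 5]
pop() removes 5 → [35, 7, 40, 1]
data[-1] = data[3]+data[-1] = 1+1 = 2 → [35, 7, 40, 2]
data[-4]*data[0] = 35*35 = 1225

1225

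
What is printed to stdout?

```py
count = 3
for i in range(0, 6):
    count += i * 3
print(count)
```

48

i=0: count = 3+0*3 = 3
i=1: count = 3+1*3 = 6
i=2: count = 6+2*3 = 12
i=3: count = 12+3*3 = 21
i=4: count = 21+4*3 = 33
i=5: count = 33+5*3 = 48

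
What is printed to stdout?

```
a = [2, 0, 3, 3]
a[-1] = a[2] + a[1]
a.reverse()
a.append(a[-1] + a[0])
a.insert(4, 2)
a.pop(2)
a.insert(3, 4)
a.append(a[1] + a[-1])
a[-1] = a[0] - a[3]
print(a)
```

[3, 3, 2, 4, 2, 5, -1]

a[-1] = a[2]+a[1] = 3+0 = 3 → [2, 0, 3, 3]
reverse → [3, 3, 0, 2]
append a[-1]+a[0] = 2+3 = 5 → [3, 3, 0, 2, 5]
insert 2 at 4 → [3, 3, 0, 2, 2, 5]
pop(2) removes 0 → [3, 3, 2, 2, 5]
insert 4 at 3 → [3, 3, 2, 4, 2, 5]
append a[1]+a[-1] = 3+5 = 8 → [3, 3, 2, 4, 2, 5, 8]
a[-1] = a[0]-a[3] = 3-4 = -1 → [3, 3, 2, 4, 2, 5, -1]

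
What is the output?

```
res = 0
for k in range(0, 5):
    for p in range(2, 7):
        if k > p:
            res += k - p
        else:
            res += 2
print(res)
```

k=0,p=2: not 0>2, res = 0+2 = 2
k=0,p=3: not 0>3, res = 2+2 = 4
k=0,p=4: not 0>4, res = 4+2 = 6
k=0,p=5: not 0>5, res = 6+2 = 8
k=0,p=6: not 0>6, res = 8+2 = 10
k=1,p=2: not 1>2, res = 10+2 = 12
k=1,p=3: not 1>3, res = 12+2 = 14
k=1,p=4: not 1>4, res = 14+2 = 16
k=1,p=5: not 1>5, res = 16+2 = 18
k=1,p=6: not 1>6, res = 18+2 = 20
k=2,p=2: not 2>2, res = 20+2 = 22
k=2,p=3: not 2>3, res = 22+2 = 24
k=2,p=4: not 2>4, res = 24+2 = 26
k=2,p=5: not 2>5, res = 26+2 = 28
k=2,p=6: not 2>6, res = 28+2 = 30
k=3,p=2: 3>2, res = 30+1 = 31
k=3,p=3: not 3>3, res = 31+2 = 33
k=3,p=4: not 3>4, res = 33+2 = 35
k=3,p=5: not 3>5, res = 35+2 = 37
k=3,p=6: not 3>6, res = 37+2 = 39
k=4,p=2: 4>2, res = 39+2 = 41
k=4,p=3: 4>3, res = 41+1 = 42
k=4,p=4: not 4>4, res = 42+2 = 44
k=4,p=5: not 4>5, res = 44+2 = 46
k=4,p=6: not 4>6, res = 46+2 = 48

48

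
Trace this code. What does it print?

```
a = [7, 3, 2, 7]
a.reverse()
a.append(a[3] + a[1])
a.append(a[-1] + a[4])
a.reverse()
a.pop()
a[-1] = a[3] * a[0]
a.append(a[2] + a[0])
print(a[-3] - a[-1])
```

-22

reverse → [7, 2, 3, 7]
append a[3]+a[1] = 7+2 = 9 → [7, 2, 3, 7, 9]
append a[-1]+a[4] = 9+9 = 18 → [7, 2, 3, 7, 9, 18]
reverse → [18, 9, 7, 3, 2, 7]
pop() removes 7 → [18, 9, 7, 3, 2]
a[-1] = a[3]*a[0] = 3*18 = 54 → [18, 9, 7, 3, 54]
append a[2]+a[0] = 7+18 = 25 → [18, 9, 7, 3, 54, 25]
a[-3]-a[-1] = 3-25 = -22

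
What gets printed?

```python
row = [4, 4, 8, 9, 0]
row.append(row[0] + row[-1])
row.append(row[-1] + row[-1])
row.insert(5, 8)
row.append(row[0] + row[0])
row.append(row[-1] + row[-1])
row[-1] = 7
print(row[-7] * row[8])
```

append row[0]+row[-1] = 4+0 = 4 → [4, 4, 8, 9, 0, 4]
append row[-1]+row[-1] = 4+4 = 8 → [4, 4, 8, 9, 0, 4, 8]
insert 8 at 5 → [4, 4, 8, 9, 0, 8, 4, 8]
append row[0]+row[0] = 4+4 = 8 → [4, 4, 8, 9, 0, 8, 4, 8, 8]
append row[-1]+row[-1] = 8+8 = 16 → [4, 4, 8, 9, 0, 8, 4, 8, 8, 16]
row[-1] = 7 → [4, 4, 8, 9, 0, 8, 4, 8, 8, 7]
row[-7]*row[8] = 9*8 = 72

72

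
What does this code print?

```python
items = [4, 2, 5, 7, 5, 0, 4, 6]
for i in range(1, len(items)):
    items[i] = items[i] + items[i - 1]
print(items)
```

i=1: items[1] = 2+4 = 6 → [4, 6, 5, 7, 5, 0, 4, 6]
i=2: items[2] = 5+6 = 11 → [4, 6, 11, 7, 5, 0, 4, 6]
i=3: items[3] = 7+11 = 18 → [4, 6, 11, 18, 5, 0, 4, 6]
i=4: items[4] = 5+18 = 23 → [4, 6, 11, 18, 23, 0, 4, 6]
i=5: items[5] = 0+23 = 23 → [4, 6, 11, 18, 23, 23, 4, 6]
i=6: items[6] = 4+23 = 27 → [4, 6, 11, 18, 23, 23, 27, 6]
i=7: items[7] = 6+27 = 33 → [4, 6, 11, 18, 23, 23, 27, 33]

[4, 6, 11, 18, 23, 23, 27, 33]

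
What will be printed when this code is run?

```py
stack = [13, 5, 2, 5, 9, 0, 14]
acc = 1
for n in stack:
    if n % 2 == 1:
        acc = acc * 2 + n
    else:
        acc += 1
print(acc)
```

165

n=13: odd, acc = 1*2+13 = 15
n=5: odd, acc = 15*2+5 = 35
n=2: not odd, acc = 35+1 = 36
n=5: odd, acc = 36*2+5 = 77
n=9: odd, acc = 77*2+9 = 163
n=0: not odd, acc = 163+1 = 164
n=14: not odd, acc = 164+1 = 165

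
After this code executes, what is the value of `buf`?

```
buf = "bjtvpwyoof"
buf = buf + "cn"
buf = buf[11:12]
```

+ 'cn' → 'bjtvpwyoofcn'
slice [11:12] → 'n'

'n'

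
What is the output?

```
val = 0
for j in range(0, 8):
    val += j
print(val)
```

j=0: val = 0+0 = 0
j=1: val = 0+1 = 1
j=2: val = 1+2 = 3
j=3: val = 3+3 = 6
j=4: val = 6+4 = 10
j=5: val = 10+5 = 15
j=6: val = 15+6 = 21
j=7: val = 21+7 = 28

28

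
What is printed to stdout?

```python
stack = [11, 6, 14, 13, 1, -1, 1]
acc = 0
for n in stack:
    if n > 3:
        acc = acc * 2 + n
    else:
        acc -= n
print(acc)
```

n=11: >3, acc = 0*2+11 = 11
n=6: >3, acc = 11*2+6 = 28
n=14: >3, acc = 28*2+14 = 70
n=13: >3, acc = 70*2+13 = 153
n=1: not >3, acc = 153-1 = 152
n=-1: not >3, acc = 152-(-1) = 153
n=1: not >3, acc = 153-1 = 152

152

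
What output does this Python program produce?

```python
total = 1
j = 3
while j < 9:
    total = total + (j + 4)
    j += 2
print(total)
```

j=3: total = 1+7 = 8
j=5: total = 8+9 = 17
j=7: total = 17+11 = 28

28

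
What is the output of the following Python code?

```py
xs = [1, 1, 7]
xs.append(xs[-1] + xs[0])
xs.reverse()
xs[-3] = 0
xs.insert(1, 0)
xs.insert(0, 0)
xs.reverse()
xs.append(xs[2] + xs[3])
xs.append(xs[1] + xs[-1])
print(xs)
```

[1, 1, 0, 0, 8, 0, 0, 1]

append xs[-1]+xs[0] = 7+1 = 8 → [1, 1, 7, 8]
reverse → [8, 7, 1, 1]
xs[-3] = 0 → [8, 0, 1, 1]
insert 0 at 1 → [8, 0, 0, 1, 1]
insert 0 at 0 → [0, 8, 0, 0, 1, 1]
reverse → [1, 1, 0, 0, 8, 0]
append xs[2]+xs[3] = 0+0 = 0 → [1, 1, 0, 0, 8, 0, 0]
append xs[1]+xs[-1] = 1+0 = 1 → [1, 1, 0, 0, 8, 0, 0, 1]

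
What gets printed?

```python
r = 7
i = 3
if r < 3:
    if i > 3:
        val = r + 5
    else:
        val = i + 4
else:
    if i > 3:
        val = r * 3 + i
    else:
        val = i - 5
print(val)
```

-2

r=7, i=3
r < 3 is False; i > 3 is False
→ val = i - 5 = -2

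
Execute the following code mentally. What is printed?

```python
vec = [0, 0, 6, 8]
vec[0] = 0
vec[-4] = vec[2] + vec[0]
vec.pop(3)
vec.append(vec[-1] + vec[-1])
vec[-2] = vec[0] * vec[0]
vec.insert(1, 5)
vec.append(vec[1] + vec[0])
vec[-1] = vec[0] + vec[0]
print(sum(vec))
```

71

vec[0] = 0 → [0, 0, 6, 8]
vec[-4] = vec[2]+vec[0] = 6+0 = 6 → [6, 0, 6, 8]
pop(3) removes 8 → [6, 0, 6]
append vec[-1]+vec[-1] = 6+6 = 12 → [6, 0, 6, 12]
vec[-2] = vec[0]*vec[0] = 6*6 = 36 → [6, 0, 36, 12]
insert 5 at 1 → [6, 5, 0, 36, 12]
append vec[1]+vec[0] = 5+6 = 11 → [6, 5, 0, 36, 12, 11]
vec[-1] = vec[0]+vec[0] = 6+6 = 12 → [6, 5, 0, 36, 12, 12]
sum = 71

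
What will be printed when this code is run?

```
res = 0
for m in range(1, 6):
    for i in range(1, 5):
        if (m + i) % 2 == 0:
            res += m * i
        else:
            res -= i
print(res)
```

m=1,i=1: even sum, res = 0+1 = 1
m=1,i=2: odd sum, res = 1-2 = -1
m=1,i=3: even sum, res = (-1)+3 = 2
m=1,i=4: odd sum, res = 2-4 = -2
m=2,i=1: odd sum, res = (-2)-1 = -3
m=2,i=2: even sum, res = (-3)+4 = 1
m=2,i=3: odd sum, res = 1-3 = -2
m=2,i=4: even sum, res = (-2)+8 = 6
m=3,i=1: even sum, res = 6+3 = 9
m=3,i=2: odd sum, res = 9-2 = 7
m=3,i=3: even sum, res = 7+9 = 16
m=3,i=4: odd sum, res = 16-4 = 12
m=4,i=1: odd sum, res = 12-1 = 11
m=4,i=2: even sum, res = 11+8 = 19
m=4,i=3: odd sum, res = 19-3 = 16
m=4,i=4: even sum, res = 16+16 = 32
m=5,i=1: even sum, res = 32+5 = 37
m=5,i=2: odd sum, res = 37-2 = 35
m=5,i=3: even sum, res = 35+15 = 50
m=5,i=4: odd sum, res = 50-4 = 46

46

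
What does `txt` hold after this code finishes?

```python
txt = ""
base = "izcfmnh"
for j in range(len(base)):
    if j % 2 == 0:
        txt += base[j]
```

'icmh'

j=0: add 'i' → 'i'
j=1: skip
j=2: add 'c' → 'ic'
j=3: skip
j=4: add 'm' → 'icm'
j=5: skip
j=6: add 'h' → 'icmh'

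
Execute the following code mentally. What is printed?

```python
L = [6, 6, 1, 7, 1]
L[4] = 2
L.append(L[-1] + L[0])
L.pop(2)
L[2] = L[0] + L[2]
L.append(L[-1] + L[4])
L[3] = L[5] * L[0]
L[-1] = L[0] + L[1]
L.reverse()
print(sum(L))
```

L[4] = 2 → [6, 6, 1, 7, 2]
append L[-1]+L[0] = 2+6 = 8 → [6, 6, 1, 7, 2, 8]
pop(2) removes 1 → [6, 6, 7, 2, 8]
L[2] = L[0]+L[2] = 6+7 = 13 → [6, 6, 13, 2, 8]
append L[-1]+L[4] = 8+8 = 16 → [6, 6, 13, 2, 8, 16]
L[3] = L[5]*L[0] = 16*6 = 96 → [6, 6, 13, 96, 8, 16]
L[-1] = L[0]+L[1] = 6+6 = 12 → [6, 6, 13, 96, 8, 12]
reverse → [12, 8, 96, 13, 6, 6]
sum = 141

141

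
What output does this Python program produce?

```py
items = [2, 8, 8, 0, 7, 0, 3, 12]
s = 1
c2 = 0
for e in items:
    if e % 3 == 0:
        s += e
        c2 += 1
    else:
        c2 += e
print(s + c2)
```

45

e=2: not %3==0; c2=2
e=8: not %3==0; c2=10
e=8: not %3==0; c2=18
e=0: %3==0, s = 1+0 = 1; c2=19
e=7: not %3==0; c2=26
e=0: %3==0, s = 1+0 = 1; c2=27
e=3: %3==0, s = 1+3 = 4; c2=28
e=12: %3==0, s = 4+12 = 16; c2=29
s+c2 = 16+29 = 45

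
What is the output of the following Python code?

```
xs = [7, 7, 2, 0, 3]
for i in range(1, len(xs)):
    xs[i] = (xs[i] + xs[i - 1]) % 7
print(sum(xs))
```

16

i=1: xs[1] = (7+7)%7 = 0 → [7, 0, 2, 0, 3]
i=2: xs[2] = (2+0)%7 = 2 → [7, 0, 2, 0, 3]
i=3: xs[3] = (0+2)%7 = 2 → [7, 0, 2, 2, 3]
i=4: xs[4] = (3+2)%7 = 5 → [7, 0, 2, 2, 5]
sum = 16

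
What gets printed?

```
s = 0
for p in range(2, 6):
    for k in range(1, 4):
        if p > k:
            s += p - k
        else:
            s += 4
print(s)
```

p=2,k=1: 2>1, s = 0+1 = 1
p=2,k=2: not 2>2, s = 1+4 = 5
p=2,k=3: not 2>3, s = 5+4 = 9
p=3,k=1: 3>1, s = 9+2 = 11
p=3,k=2: 3>2, s = 11+1 = 12
p=3,k=3: not 3>3, s = 12+4 = 16
p=4,k=1: 4>1, s = 16+3 = 19
p=4,k=2: 4>2, s = 19+2 = 21
p=4,k=3: 4>3, s = 21+1 = 22
p=5,k=1: 5>1, s = 22+4 = 26
p=5,k=2: 5>2, s = 26+3 = 29
p=5,k=3: 5>3, s = 29+2 = 31

31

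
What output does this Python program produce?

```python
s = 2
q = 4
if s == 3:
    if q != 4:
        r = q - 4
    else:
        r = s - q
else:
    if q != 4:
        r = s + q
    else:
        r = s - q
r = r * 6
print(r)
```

-12

s=2, q=4
s == 3 is False; q != 4 is False
→ r = s - q = -2
r = (-2)*6 = -12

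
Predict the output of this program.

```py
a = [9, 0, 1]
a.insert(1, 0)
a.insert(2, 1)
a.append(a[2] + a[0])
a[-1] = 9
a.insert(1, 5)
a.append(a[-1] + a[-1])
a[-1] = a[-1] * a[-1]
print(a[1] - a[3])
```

4

insert 0 at 1 → [9, 0, 0, 1]
insert 1 at 2 → [9, 0, 1, 0, 1]
append a[2]+a[0] = 1+9 = 10 → [9, 0, 1, 0, 1, 10]
a[-1] = 9 → [9, 0, 1, 0, 1, 9]
insert 5 at 1 → [9, 5, 0, 1, 0, 1, 9]
append a[-1]+a[-1] = 9+9 = 18 → [9, 5, 0, 1, 0, 1, 9, 18]
a[-1] = a[-1]*a[-1] = 18*18 = 324 → [9, 5, 0, 1, 0, 1, 9, 324]
a[1]-a[3] = 5-1 = 4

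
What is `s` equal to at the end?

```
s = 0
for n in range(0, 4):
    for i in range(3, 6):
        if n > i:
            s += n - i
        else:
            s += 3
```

36

n=0,i=3: not 0>3, s = 0+3 = 3
n=0,i=4: not 0>4, s = 3+3 = 6
n=0,i=5: not 0>5, s = 6+3 = 9
n=1,i=3: not 1>3, s = 9+3 = 12
n=1,i=4: not 1>4, s = 12+3 = 15
n=1,i=5: not 1>5, s = 15+3 = 18
n=2,i=3: not 2>3, s = 18+3 = 21
n=2,i=4: not 2>4, s = 21+3 = 24
n=2,i=5: not 2>5, s = 24+3 = 27
n=3,i=3: not 3>3, s = 27+3 = 30
n=3,i=4: not 3>4, s = 30+3 = 33
n=3,i=5: not 3>5, s = 33+3 = 36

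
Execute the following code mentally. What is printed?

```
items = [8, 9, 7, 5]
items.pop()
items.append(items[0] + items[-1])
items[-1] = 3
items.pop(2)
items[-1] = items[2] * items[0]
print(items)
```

pop() removes 5 → [8, 9, 7]
append items[0]+items[-1] = 8+7 = 15 → [8, 9, 7, 15]
items[-1] = 3 → [8, 9, 7, 3]
pop(2) removes 7 → [8, 9, 3]
items[-1] = items[2]*items[0] = 3*8 = 24 → [8, 9, 24]

[8, 9, 24]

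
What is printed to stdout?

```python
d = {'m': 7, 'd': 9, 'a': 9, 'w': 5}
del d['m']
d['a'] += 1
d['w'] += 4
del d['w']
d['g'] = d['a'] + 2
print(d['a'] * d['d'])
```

del 'm' → {'d': 9, 'a': 9, 'w': 5}
d['a'] = 9+1 = 10 → {'d': 9, 'a': 10, 'w': 5}
d['w'] = 5+4 = 9 → {'d': 9, 'a': 10, 'w': 9}
del 'w' → {'d': 9, 'a': 10}
d['g'] = d['a']+2 = 12 → {'d': 9, 'a': 10, 'g': 12}
d['a']*d['d'] = 10*9 = 90

90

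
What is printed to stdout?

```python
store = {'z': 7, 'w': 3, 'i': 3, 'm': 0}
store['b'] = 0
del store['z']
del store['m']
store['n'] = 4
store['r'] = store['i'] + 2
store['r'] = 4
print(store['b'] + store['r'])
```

store['b'] = 0 → {'z': 7, 'w': 3, 'i': 3, 'm': 0, 'b': 0}
del 'z' → {'w': 3, 'i': 3, 'm': 0, 'b': 0}
del 'm' → {'w': 3, 'i': 3, 'b': 0}
store['n'] = 4 → {'w': 3, 'i': 3, 'b': 0, 'n': 4}
store['r'] = store['i']+2 = 5 → {'w': 3, 'i': 3, 'b': 0, 'n': 4, 'r': 5}
store['r'] = 4 → {'w': 3, 'i': 3, 'b': 0, 'n': 4, 'r': 4}
store['b']+store['r'] = 0+4 = 4

4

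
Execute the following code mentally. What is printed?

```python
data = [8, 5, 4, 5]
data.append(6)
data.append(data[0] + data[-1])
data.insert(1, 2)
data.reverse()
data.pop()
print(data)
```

[14, 6, 5, 4, 5, 2]

append 6 → [8, 5, 4, 5, 6]
append data[0]+data[-1] = 8+6 = 14 → [8, 5, 4, 5, 6, 14]
insert 2 at 1 → [8, 2, 5, 4, 5, 6, 14]
reverse → [14, 6, 5, 4, 5, 2, 8]
pop() removes 8 → [14, 6, 5, 4, 5, 2]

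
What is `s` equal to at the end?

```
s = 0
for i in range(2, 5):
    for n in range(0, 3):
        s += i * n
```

27

i=2,n=0: s = 0+0 = 0
i=2,n=1: s = 0+2 = 2
i=2,n=2: s = 2+4 = 6
i=3,n=0: s = 6+0 = 6
i=3,n=1: s = 6+3 = 9
i=3,n=2: s = 9+6 = 15
i=4,n=0: s = 15+0 = 15
i=4,n=1: s = 15+4 = 19
i=4,n=2: s = 19+8 = 27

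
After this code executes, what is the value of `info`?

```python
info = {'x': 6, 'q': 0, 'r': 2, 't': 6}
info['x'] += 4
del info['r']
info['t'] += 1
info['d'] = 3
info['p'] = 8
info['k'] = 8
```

{'x': 10, 'q': 0, 't': 7, 'd': 3, 'p': 8, 'k': 8}

info['x'] = 6+4 = 10 → {'x': 10, 'q': 0, 'r': 2, 't': 6}
del 'r' → {'x': 10, 'q': 0, 't': 6}
info['t'] = 6+1 = 7 → {'x': 10, 'q': 0, 't': 7}
info['d'] = 3 → {'x': 10, 'q': 0, 't': 7, 'd': 3}
info['p'] = 8 → {'x': 10, 'q': 0, 't': 7, 'd': 3, 'p': 8}
info['k'] = 8 → {'x': 10, 'q': 0, 't': 7, 'd': 3, 'p': 8, 'k': 8}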